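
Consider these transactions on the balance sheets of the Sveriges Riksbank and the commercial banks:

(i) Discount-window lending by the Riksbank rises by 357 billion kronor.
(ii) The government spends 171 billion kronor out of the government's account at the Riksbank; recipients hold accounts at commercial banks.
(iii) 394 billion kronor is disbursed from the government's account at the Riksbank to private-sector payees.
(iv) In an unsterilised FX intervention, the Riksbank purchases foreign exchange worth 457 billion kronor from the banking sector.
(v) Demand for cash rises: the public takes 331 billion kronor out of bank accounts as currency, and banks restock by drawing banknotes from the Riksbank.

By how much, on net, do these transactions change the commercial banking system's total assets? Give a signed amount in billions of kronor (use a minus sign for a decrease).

+591 billion

Discount-window loan 357 billion kronor: bank balance sheets expand → +357B.
Government spending 171 billion kronor: bank balance sheets expand → +171B.
Government spending 394 billion kronor: bank balance sheets expand → +394B.
FX purchase 457 billion kronor: just an asset swap on bank balance sheets → 0.
Currency withdrawal 331 billion kronor: bank balance sheets shrink → −331B.
Net: 357 + 171 + 394 + 0 − 331 = +591 billion.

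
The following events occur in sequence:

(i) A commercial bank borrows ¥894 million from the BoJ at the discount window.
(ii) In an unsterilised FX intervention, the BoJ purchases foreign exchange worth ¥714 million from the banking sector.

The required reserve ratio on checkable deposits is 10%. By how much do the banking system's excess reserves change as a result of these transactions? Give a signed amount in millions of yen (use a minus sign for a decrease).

+¥1608 million

Discount-window loan ¥894 million: reserves +¥894M, deposits 0.
FX purchase ¥714 million: reserves +¥714M, deposits 0.
Totals: Δreserves = +¥1608M, Δdeposits = 0.
Δrequired reserves = 10% × 0 = 0.
Δexcess reserves = Δreserves − Δrequired = +¥1608M − (0) = +¥1608 million.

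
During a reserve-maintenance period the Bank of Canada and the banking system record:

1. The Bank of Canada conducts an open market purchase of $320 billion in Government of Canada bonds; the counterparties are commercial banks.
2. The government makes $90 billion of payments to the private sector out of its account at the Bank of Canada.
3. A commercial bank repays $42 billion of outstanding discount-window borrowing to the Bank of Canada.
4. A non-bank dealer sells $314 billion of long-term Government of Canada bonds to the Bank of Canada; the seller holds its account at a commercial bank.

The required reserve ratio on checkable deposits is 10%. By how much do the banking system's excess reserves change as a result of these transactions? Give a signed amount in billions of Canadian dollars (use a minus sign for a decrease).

+$641.6 billion

OMO purchase (from banks) $320 billion: reserves +$320B, deposits 0.
Government spending $90 billion: reserves +$90B, deposits +$90B.
Discount-window repayment $42 billion: reserves −$42B, deposits 0.
Asset purchase (from non-banks) $314 billion: reserves +$314B, deposits +$314B.
Totals: Δreserves = +$682B, Δdeposits = +$404B.
Δrequired reserves = 10% × +$404B = +$40.4B.
Δexcess reserves = Δreserves − Δrequired = +$682B − (+$40.4B) = +$641.6 billion.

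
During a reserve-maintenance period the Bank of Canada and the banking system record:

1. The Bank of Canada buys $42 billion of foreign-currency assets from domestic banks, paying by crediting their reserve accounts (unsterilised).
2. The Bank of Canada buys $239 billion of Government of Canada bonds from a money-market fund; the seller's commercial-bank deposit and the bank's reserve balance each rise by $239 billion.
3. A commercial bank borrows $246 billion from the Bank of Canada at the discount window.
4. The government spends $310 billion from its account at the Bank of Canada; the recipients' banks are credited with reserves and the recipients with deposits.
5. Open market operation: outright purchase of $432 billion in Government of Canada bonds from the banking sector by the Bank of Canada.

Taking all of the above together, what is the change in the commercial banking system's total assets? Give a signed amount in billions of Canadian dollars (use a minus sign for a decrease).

+$795 billion

FX purchase $42 billion: just an asset swap on bank balance sheets → 0.
Asset purchase (from non-banks) $239 billion: bank balance sheets expand → +$239B.
Discount-window loan $246 billion: bank balance sheets expand → +$246B.
Government spending $310 billion: bank balance sheets expand → +$310B.
OMO purchase (from banks) $432 billion: just an asset swap on bank balance sheets → 0.
Net: 0 + 239 + 246 + 310 + 0 = +$795 billion.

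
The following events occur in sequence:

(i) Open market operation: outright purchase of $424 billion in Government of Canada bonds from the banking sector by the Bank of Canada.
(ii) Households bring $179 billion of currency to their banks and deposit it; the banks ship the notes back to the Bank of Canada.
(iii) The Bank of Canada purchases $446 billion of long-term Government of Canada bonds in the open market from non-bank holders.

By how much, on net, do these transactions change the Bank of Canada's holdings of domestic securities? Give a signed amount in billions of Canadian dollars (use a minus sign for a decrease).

+$870 billion

Bank of Canada balance sheet:
  Assets:      Securities +$870B
  Liabilities: Bank reserves +$1049B, Currency in circulation −$179B
So the change in the Bank of Canada's holdings of domestic securities is +$870 billion.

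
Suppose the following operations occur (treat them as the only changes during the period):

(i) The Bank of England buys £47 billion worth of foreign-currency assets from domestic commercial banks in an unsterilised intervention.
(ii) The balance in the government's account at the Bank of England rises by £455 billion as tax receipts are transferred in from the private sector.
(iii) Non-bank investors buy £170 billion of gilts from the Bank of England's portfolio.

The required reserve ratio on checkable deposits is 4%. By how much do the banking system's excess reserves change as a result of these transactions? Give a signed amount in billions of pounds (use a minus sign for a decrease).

FX purchase £47 billion: reserves +£47B, deposits 0.
Government account inflow £455 billion: reserves −£455B, deposits −£455B.
Asset sale (to non-banks) £170 billion: reserves −£170B, deposits −£170B.
Totals: Δreserves = −£578B, Δdeposits = −£625B.
Δrequired reserves = 4% × −£625B = −£25B.
Δexcess reserves = Δreserves − Δrequired = −£578B − (−£25B) = -£553 billion.

-£553 billion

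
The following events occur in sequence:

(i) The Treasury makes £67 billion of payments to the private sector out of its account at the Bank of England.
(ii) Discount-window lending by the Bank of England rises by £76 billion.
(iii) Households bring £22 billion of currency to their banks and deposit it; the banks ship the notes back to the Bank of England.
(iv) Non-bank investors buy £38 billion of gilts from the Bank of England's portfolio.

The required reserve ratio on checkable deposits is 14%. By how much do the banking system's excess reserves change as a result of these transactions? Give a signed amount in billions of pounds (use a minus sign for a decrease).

Government spending £67 billion: reserves +£67B, deposits +£67B.
Discount-window loan £76 billion: reserves +£76B, deposits 0.
Currency deposit £22 billion: reserves +£22B, deposits +£22B.
Asset sale (to non-banks) £38 billion: reserves −£38B, deposits −£38B.
Totals: Δreserves = +£127B, Δdeposits = +£51B.
Δrequired reserves = 14% × +£51B = +£7.14B.
Δexcess reserves = Δreserves − Δrequired = +£127B − (+£7.14B) = +£119.86 billion.

+£119.86 billion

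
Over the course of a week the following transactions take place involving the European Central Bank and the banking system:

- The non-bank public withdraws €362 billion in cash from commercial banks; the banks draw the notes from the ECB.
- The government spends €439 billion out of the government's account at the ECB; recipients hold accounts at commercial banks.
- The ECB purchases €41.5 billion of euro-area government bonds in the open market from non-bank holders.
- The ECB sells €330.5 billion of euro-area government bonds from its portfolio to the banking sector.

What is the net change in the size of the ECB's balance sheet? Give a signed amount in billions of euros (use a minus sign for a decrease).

Currency withdrawal €362 billion: only the composition of liabilities changes → 0.
Government spending €439 billion: only the composition of liabilities changes → 0.
Asset purchase (from non-banks) €41.5 billion: an ECB asset is acquired → +€41.5B.
OMO sale (to banks) €330.5 billion: an ECB asset is shed → −€330.5B.
Net: 0 + 0 + 41.5 − 330.5 = -€289 billion.

-€289 billion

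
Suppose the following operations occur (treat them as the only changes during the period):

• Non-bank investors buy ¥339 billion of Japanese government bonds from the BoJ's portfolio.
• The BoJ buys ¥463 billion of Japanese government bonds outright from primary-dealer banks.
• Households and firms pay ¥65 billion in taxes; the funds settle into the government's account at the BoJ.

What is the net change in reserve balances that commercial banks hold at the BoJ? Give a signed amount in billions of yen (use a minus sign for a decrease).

+¥59 billion

BoJ balance sheet:
  Assets:      Securities +¥124B
  Liabilities: Bank reserves +¥59B, Government deposits +¥65B
Commercial banking system:
  Assets:      Reserves at CB +¥59B, Securities −¥463B
  Liabilities: Checkable deposits −¥404B
So the change in reserve balances that commercial banks hold at the BoJ is +¥59 billion.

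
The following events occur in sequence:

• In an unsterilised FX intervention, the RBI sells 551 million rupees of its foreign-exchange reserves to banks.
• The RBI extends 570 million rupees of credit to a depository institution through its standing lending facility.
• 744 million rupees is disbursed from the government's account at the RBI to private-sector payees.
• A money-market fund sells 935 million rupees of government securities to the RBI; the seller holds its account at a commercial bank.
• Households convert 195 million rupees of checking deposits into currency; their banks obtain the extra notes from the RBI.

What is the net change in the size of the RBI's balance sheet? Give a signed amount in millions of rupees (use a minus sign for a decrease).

+954 million

RBI balance sheet:
  Assets:      Securities +935M, Loans to banks +570M, Foreign assets −551M
  Liabilities: Bank reserves +1503M, Currency in circulation +195M, Government deposits −744M
Commercial banking system:
  Assets:      Reserves at CB +1503M, Foreign assets +551M
  Liabilities: Checkable deposits +1484M, Borrowings from CB +570M
Change in total RBI assets = +954 million.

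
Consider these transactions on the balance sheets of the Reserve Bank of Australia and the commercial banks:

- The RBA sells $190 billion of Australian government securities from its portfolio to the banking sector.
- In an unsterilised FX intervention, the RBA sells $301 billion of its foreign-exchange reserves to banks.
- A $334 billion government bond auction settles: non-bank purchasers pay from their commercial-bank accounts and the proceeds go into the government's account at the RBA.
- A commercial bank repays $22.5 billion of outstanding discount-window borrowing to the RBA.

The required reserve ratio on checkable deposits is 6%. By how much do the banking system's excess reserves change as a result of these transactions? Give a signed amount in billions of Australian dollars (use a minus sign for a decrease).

OMO sale (to banks) $190 billion: reserves −$190B, deposits 0.
FX sale $301 billion: reserves −$301B, deposits 0.
Government account inflow $334 billion: reserves −$334B, deposits −$334B.
Discount-window repayment $22.5 billion: reserves −$22.5B, deposits 0.
Totals: Δreserves = −$847.5B, Δdeposits = −$334B.
Δrequired reserves = 6% × −$334B = −$20.04B.
Δexcess reserves = Δreserves − Δrequired = −$847.5B − (−$20.04B) = -$827.46 billion.

-$827.46 billion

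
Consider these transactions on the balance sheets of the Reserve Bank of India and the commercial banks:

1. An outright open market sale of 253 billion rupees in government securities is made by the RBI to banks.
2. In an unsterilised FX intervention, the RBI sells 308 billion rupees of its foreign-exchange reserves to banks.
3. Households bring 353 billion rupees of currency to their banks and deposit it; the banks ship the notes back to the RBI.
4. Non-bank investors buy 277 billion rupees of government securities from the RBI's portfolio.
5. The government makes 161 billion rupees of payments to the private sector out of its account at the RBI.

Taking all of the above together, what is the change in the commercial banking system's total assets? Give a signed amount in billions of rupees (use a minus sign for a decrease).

+237 billion

RBI balance sheet:
  Assets:      Securities −530B, Foreign assets −308B
  Liabilities: Bank reserves −324B, Currency in circulation −353B, Government deposits −161B
Commercial banking system:
  Assets:      Reserves at CB −324B, Securities +253B, Foreign assets +308B
  Liabilities: Checkable deposits +237B
Change in total bank assets = +237 billion.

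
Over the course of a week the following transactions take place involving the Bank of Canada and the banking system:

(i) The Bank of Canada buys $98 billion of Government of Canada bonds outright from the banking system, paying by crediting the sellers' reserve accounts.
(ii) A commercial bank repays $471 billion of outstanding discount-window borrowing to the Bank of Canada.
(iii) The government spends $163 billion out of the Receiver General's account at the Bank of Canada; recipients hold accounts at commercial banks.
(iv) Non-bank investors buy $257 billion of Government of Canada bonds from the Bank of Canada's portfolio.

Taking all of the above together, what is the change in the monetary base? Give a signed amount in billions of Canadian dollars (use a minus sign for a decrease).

-$467 billion

OMO purchase (from banks) $98 billion: Bank of Canada balance sheet expands → +$98B.
Discount-window repayment $471 billion: Bank of Canada balance sheet contracts → −$471B.
Government spending $163 billion: a non-base liability converts back to reserves → +$163B.
Asset sale (to non-banks) $257 billion: Bank of Canada balance sheet contracts → −$257B.
Net: 98 − 471 + 163 − 257 = -$467 billion.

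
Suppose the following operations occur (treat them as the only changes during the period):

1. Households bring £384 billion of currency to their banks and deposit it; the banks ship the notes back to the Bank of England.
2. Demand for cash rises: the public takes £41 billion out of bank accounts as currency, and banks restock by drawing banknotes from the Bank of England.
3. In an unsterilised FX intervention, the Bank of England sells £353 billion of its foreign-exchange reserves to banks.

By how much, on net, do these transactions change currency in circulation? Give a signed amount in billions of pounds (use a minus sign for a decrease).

-£343 billion

Currency deposit £384 billion: notes return to the central bank → −£384B.
Currency withdrawal £41 billion: notes leave the central bank → +£41B.
FX sale £353 billion: no currency enters or leaves circulation → 0.
Net: −384 + 41 + 0 = -£343 billion.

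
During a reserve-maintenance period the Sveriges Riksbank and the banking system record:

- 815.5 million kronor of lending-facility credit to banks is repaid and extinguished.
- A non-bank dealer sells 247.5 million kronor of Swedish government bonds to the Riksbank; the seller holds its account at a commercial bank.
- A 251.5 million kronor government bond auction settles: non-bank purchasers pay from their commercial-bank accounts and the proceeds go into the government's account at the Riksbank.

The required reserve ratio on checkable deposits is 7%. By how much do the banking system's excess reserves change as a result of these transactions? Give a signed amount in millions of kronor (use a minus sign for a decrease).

-819.22 million

Discount-window repayment 815.5 million kronor: reserves −815.5M, deposits 0.
Asset purchase (from non-banks) 247.5 million kronor: reserves +247.5M, deposits +247.5M.
Government account inflow 251.5 million kronor: reserves −251.5M, deposits −251.5M.
Totals: Δreserves = −819.5M, Δdeposits = −4M.
Δrequired reserves = 7% × −4M = −0.28M.
Δexcess reserves = Δreserves − Δrequired = −819.5M − (−0.28M) = -819.22 million.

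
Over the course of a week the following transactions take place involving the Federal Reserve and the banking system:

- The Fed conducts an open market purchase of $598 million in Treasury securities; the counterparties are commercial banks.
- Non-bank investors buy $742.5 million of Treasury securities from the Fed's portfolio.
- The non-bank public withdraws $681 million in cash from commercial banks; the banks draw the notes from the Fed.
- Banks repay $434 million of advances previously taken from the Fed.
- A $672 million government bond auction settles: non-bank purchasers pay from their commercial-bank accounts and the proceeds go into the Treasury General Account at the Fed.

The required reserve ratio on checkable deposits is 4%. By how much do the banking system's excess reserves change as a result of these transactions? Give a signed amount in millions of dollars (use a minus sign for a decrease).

OMO purchase (from banks) $598 million: reserves +$598M, deposits 0.
Asset sale (to non-banks) $742.5 million: reserves −$742.5M, deposits −$742.5M.
Currency withdrawal $681 million: reserves −$681M, deposits −$681M.
Discount-window repayment $434 million: reserves −$434M, deposits 0.
Government account inflow $672 million: reserves −$672M, deposits −$672M.
Totals: Δreserves = −$1931.5M, Δdeposits = −$2095.5M.
Δrequired reserves = 4% × −$2095.5M = −$83.82M.
Δexcess reserves = Δreserves − Δrequired = −$1931.5M − (−$83.82M) = -$1847.68 million.

-$1847.68 million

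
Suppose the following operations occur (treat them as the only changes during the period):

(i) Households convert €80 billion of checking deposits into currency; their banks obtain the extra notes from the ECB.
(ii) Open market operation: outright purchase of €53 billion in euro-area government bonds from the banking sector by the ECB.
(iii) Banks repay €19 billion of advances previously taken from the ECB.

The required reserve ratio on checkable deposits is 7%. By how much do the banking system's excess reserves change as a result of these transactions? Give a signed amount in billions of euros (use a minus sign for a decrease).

-€40.4 billion

Currency withdrawal €80 billion: reserves −€80B, deposits −€80B.
OMO purchase (from banks) €53 billion: reserves +€53B, deposits 0.
Discount-window repayment €19 billion: reserves −€19B, deposits 0.
Totals: Δreserves = −€46B, Δdeposits = −€80B.
Δrequired reserves = 7% × −€80B = −€5.6B.
Δexcess reserves = Δreserves − Δrequired = −€46B − (−€5.6B) = -€40.4 billion.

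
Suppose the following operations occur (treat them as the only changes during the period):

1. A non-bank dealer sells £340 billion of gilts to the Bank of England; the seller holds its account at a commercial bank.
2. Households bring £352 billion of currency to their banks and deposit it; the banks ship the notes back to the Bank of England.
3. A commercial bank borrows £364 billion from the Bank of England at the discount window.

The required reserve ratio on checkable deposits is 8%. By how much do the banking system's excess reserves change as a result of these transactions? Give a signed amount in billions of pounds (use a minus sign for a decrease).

+£1000.64 billion

Asset purchase (from non-banks) £340 billion: reserves +£340B, deposits +£340B.
Currency deposit £352 billion: reserves +£352B, deposits +£352B.
Discount-window loan £364 billion: reserves +£364B, deposits 0.
Totals: Δreserves = +£1056B, Δdeposits = +£692B.
Δrequired reserves = 8% × +£692B = +£55.36B.
Δexcess reserves = Δreserves − Δrequired = +£1056B − (+£55.36B) = +£1000.64 billion.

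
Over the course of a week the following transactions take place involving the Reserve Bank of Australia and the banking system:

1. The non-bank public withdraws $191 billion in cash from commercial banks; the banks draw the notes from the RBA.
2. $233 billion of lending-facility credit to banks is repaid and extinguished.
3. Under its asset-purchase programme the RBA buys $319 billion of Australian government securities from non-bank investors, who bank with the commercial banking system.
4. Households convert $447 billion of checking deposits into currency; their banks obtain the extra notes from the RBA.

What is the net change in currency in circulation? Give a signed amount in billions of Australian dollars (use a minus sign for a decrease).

Currency withdrawal $191 billion: notes leave the central bank → +$191B.
Discount-window repayment $233 billion: no currency enters or leaves circulation → 0.
Asset purchase (from non-banks) $319 billion: no currency enters or leaves circulation → 0.
Currency withdrawal $447 billion: notes leave the central bank → +$447B.
Net: 191 + 0 + 0 + 447 = +$638 billion.

+$638 billion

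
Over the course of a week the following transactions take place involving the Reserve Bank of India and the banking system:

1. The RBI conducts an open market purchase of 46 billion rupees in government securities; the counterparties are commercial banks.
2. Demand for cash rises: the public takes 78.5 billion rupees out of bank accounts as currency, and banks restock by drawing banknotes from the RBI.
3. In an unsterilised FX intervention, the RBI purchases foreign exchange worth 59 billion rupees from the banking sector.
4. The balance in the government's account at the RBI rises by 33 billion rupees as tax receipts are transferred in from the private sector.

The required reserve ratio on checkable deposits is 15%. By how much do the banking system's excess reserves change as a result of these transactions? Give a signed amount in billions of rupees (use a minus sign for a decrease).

OMO purchase (from banks) 46 billion rupees: reserves +46B, deposits 0.
Currency withdrawal 78.5 billion rupees: reserves −78.5B, deposits −78.5B.
FX purchase 59 billion rupees: reserves +59B, deposits 0.
Government account inflow 33 billion rupees: reserves −33B, deposits −33B.
Totals: Δreserves = −6.5B, Δdeposits = −111.5B.
Δrequired reserves = 15% × −111.5B = −16.725B.
Δexcess reserves = Δreserves − Δrequired = −6.5B − (−16.725B) = +10.225 billion.

+10.225 billion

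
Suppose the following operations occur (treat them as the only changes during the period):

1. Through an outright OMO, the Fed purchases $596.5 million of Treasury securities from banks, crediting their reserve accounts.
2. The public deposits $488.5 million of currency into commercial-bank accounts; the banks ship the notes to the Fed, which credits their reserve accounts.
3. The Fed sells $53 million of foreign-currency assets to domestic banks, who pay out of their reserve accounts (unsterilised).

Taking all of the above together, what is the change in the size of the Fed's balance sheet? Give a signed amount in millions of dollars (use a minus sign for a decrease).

+$543.5 million

Fed balance sheet:
  Assets:      Securities +$596.5M, Foreign assets −$53M
  Liabilities: Bank reserves +$1032M, Currency in circulation −$488.5M
Commercial banking system:
  Assets:      Reserves at CB +$1032M, Securities −$596.5M, Foreign assets +$53M
  Liabilities: Checkable deposits +$488.5M
Change in total Fed assets = +$543.5 million.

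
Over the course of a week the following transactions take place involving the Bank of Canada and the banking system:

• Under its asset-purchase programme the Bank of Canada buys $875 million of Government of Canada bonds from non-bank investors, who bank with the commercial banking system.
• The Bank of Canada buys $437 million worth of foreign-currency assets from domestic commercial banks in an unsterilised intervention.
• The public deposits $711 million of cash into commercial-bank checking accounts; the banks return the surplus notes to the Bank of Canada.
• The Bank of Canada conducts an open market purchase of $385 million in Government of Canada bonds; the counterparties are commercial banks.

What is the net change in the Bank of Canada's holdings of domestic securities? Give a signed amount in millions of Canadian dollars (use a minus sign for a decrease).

+$1260 million

Asset purchase (from non-banks) $875 million: securities added to the Bank of Canada's portfolio → +$875M.
FX purchase $437 million: the Bank of Canada's securities portfolio is untouched → 0.
Currency deposit $711 million: the Bank of Canada's securities portfolio is untouched → 0.
OMO purchase (from banks) $385 million: securities added to the Bank of Canada's portfolio → +$385M.
Net: 875 + 0 + 0 + 385 = +$1260 million.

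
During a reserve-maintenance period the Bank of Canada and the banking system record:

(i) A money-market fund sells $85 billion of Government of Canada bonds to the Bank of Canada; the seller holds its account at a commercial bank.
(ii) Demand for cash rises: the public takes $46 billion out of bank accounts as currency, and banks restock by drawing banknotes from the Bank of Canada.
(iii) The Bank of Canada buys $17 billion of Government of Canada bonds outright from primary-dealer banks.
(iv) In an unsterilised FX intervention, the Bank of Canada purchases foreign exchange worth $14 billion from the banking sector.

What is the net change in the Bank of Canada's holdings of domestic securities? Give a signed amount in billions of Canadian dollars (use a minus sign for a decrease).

+$102 billion

Bank of Canada balance sheet:
  Assets:      Securities +$102B, Foreign assets +$14B
  Liabilities: Bank reserves +$70B, Currency in circulation +$46B
Commercial banking system:
  Assets:      Reserves at CB +$70B, Securities −$17B, Foreign assets −$14B
  Liabilities: Checkable deposits +$39B
So the change in the Bank of Canada's holdings of domestic securities is +$102 billion.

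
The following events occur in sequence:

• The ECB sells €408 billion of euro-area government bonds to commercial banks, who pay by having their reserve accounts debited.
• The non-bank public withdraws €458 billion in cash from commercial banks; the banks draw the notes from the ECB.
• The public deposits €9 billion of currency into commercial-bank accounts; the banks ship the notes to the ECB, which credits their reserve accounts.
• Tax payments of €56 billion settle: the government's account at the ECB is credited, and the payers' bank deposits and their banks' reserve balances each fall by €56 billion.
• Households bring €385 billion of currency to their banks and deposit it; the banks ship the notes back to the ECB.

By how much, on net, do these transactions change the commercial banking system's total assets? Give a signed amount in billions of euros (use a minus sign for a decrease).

-€120 billion

OMO sale (to banks) €408 billion: just an asset swap on bank balance sheets → 0.
Currency withdrawal €458 billion: bank balance sheets shrink → −€458B.
Currency deposit €9 billion: bank balance sheets expand → +€9B.
Government account inflow €56 billion: bank balance sheets shrink → −€56B.
Currency deposit €385 billion: bank balance sheets expand → +€385B.
Net: 0 − 458 + 9 − 56 + 385 = -€120 billion.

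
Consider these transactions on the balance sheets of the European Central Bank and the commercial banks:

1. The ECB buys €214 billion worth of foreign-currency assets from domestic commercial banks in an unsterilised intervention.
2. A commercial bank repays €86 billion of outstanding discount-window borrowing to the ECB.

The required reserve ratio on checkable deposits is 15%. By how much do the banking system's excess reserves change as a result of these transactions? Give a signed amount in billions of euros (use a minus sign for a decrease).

+€128 billion

FX purchase €214 billion: reserves +€214B, deposits 0.
Discount-window repayment €86 billion: reserves −€86B, deposits 0.
Totals: Δreserves = +€128B, Δdeposits = 0.
Δrequired reserves = 15% × 0 = 0.
Δexcess reserves = Δreserves − Δrequired = +€128B − (0) = +€128 billion.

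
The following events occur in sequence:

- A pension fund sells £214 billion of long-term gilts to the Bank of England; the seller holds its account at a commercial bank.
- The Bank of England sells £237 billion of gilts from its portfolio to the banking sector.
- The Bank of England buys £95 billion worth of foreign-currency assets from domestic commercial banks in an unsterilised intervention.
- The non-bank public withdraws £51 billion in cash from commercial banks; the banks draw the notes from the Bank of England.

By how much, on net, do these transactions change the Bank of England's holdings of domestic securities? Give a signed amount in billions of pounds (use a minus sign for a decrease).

-£23 billion

Asset purchase (from non-banks) £214 billion: securities added to the Bank of England's portfolio → +£214B.
OMO sale (to banks) £237 billion: securities removed from the Bank of England's portfolio → −£237B.
FX purchase £95 billion: the Bank of England's securities portfolio is untouched → 0.
Currency withdrawal £51 billion: the Bank of England's securities portfolio is untouched → 0.
Net: 214 − 237 + 0 + 0 = -£23 billion.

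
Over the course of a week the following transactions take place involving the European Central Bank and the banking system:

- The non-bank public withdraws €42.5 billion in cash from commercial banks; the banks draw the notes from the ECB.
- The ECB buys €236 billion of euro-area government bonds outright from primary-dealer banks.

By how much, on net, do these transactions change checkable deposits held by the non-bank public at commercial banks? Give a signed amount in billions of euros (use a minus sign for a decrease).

-€42.5 billion

ECB balance sheet:
  Assets:      Securities +€236B
  Liabilities: Bank reserves +€193.5B, Currency in circulation +€42.5B
Commercial banking system:
  Assets:      Reserves at CB +€193.5B, Securities −€236B
  Liabilities: Checkable deposits −€42.5B
So the change in checkable deposits held by the non-bank public at commercial banks is -€42.5 billion.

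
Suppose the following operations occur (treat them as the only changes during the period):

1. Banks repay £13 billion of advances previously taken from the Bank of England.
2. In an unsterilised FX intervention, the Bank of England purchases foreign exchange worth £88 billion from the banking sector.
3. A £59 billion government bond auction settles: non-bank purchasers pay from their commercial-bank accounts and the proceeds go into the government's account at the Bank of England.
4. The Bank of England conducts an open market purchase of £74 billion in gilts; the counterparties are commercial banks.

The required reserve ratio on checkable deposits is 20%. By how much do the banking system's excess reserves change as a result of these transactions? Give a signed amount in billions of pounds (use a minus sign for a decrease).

+£101.8 billion

Discount-window repayment £13 billion: reserves −£13B, deposits 0.
FX purchase £88 billion: reserves +£88B, deposits 0.
Government account inflow £59 billion: reserves −£59B, deposits −£59B.
OMO purchase (from banks) £74 billion: reserves +£74B, deposits 0.
Totals: Δreserves = +£90B, Δdeposits = −£59B.
Δrequired reserves = 20% × −£59B = −£11.8B.
Δexcess reserves = Δreserves − Δrequired = +£90B − (−£11.8B) = +£101.8 billion.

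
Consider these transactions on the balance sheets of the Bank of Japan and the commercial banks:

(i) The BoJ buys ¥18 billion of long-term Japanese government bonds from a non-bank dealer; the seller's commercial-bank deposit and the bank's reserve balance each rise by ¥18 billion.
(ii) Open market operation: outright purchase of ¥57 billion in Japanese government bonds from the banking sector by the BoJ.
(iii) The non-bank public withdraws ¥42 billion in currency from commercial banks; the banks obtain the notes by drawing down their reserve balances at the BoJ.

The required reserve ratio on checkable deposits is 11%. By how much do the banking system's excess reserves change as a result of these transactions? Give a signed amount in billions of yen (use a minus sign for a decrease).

Asset purchase (from non-banks) ¥18 billion: reserves +¥18B, deposits +¥18B.
OMO purchase (from banks) ¥57 billion: reserves +¥57B, deposits 0.
Currency withdrawal ¥42 billion: reserves −¥42B, deposits −¥42B.
Totals: Δreserves = +¥33B, Δdeposits = −¥24B.
Δrequired reserves = 11% × −¥24B = −¥2.64B.
Δexcess reserves = Δreserves − Δrequired = +¥33B − (−¥2.64B) = +¥35.64 billion.

+¥35.64 billion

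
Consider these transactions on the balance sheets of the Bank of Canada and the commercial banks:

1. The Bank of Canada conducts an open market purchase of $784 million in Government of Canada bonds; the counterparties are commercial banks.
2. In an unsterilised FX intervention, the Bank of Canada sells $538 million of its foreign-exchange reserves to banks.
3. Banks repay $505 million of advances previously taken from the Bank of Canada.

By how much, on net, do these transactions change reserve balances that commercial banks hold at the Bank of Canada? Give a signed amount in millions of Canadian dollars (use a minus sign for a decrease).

-$259 million

Bank of Canada balance sheet:
  Assets:      Securities +$784M, Loans to banks −$505M, Foreign assets −$538M
  Liabilities: Bank reserves −$259M
Commercial banking system:
  Assets:      Reserves at CB −$259M, Securities −$784M, Foreign assets +$538M
  Liabilities: Borrowings from CB −$505M
So the change in reserve balances that commercial banks hold at the Bank of Canada is -$259 million.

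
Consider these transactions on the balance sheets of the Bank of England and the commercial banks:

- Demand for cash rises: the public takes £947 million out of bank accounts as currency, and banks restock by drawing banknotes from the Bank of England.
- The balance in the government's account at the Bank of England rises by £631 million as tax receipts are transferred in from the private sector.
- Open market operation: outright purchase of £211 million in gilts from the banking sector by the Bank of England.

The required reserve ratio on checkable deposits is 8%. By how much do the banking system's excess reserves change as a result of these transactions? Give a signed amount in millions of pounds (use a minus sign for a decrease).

Currency withdrawal £947 million: reserves −£947M, deposits −£947M.
Government account inflow £631 million: reserves −£631M, deposits −£631M.
OMO purchase (from banks) £211 million: reserves +£211M, deposits 0.
Totals: Δreserves = −£1367M, Δdeposits = −£1578M.
Δrequired reserves = 8% × −£1578M = −£126.24M.
Δexcess reserves = Δreserves − Δrequired = −£1367M − (−£126.24M) = -£1240.76 million.

-£1240.76 million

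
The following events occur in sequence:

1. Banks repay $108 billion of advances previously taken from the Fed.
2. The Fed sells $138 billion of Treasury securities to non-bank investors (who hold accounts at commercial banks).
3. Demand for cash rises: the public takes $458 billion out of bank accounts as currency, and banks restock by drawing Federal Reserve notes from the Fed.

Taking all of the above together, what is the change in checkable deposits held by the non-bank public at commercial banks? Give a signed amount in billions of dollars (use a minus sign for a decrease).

-$596 billion

Discount-window repayment $108 billion: the counterparty is a bank, so public deposits are unchanged → 0.
Asset sale (to non-banks) $138 billion: non-bank counterparties' bank balances fall → −$138B.
Currency withdrawal $458 billion: non-bank counterparties' bank balances fall → −$458B.
Net: 0 − 138 − 458 = -$596 billion.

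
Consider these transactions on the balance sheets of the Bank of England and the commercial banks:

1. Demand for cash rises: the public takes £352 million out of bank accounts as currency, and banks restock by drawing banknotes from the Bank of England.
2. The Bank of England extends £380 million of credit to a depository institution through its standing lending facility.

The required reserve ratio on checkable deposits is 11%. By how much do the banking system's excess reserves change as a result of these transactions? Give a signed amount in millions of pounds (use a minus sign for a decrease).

+£66.72 million

Currency withdrawal £352 million: reserves −£352M, deposits −£352M.
Discount-window loan £380 million: reserves +£380M, deposits 0.
Totals: Δreserves = +£28M, Δdeposits = −£352M.
Δrequired reserves = 11% × −£352M = −£38.72M.
Δexcess reserves = Δreserves − Δrequired = +£28M − (−£38.72M) = +£66.72 million.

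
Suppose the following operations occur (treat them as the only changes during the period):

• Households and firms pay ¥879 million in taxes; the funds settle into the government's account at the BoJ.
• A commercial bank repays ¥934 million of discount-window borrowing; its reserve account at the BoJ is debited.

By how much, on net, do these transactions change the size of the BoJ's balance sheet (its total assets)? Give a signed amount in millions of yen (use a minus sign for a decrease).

-¥934 million

BoJ balance sheet:
  Assets:      Loans to banks −¥934M
  Liabilities: Bank reserves −¥1813M, Government deposits +¥879M
Change in total BoJ assets = -¥934 million.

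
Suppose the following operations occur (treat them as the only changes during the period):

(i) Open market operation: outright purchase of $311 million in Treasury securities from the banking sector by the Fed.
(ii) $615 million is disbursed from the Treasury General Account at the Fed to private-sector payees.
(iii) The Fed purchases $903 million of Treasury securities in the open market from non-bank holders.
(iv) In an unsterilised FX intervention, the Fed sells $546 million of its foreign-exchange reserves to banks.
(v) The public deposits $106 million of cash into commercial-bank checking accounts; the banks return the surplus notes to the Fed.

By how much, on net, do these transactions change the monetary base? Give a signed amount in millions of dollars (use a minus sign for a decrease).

+$1283 million

Fed balance sheet:
  Assets:      Securities +$1214M, Foreign assets −$546M
  Liabilities: Bank reserves +$1389M, Currency in circulation −$106M, Government deposits −$615M
Monetary base = currency + reserves: −$106M + (+$1389M) = +$1283 million.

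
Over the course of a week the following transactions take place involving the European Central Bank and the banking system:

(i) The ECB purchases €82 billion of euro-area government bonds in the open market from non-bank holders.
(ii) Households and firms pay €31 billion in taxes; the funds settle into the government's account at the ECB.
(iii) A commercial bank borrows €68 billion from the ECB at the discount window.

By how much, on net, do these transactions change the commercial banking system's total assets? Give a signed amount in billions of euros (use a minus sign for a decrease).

ECB balance sheet:
  Assets:      Securities +€82B, Loans to banks +€68B
  Liabilities: Bank reserves +€119B, Government deposits +€31B
Commercial banking system:
  Assets:      Reserves at CB +€119B
  Liabilities: Checkable deposits +€51B, Borrowings from CB +€68B
Change in total bank assets = +€119 billion.

+€119 billion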